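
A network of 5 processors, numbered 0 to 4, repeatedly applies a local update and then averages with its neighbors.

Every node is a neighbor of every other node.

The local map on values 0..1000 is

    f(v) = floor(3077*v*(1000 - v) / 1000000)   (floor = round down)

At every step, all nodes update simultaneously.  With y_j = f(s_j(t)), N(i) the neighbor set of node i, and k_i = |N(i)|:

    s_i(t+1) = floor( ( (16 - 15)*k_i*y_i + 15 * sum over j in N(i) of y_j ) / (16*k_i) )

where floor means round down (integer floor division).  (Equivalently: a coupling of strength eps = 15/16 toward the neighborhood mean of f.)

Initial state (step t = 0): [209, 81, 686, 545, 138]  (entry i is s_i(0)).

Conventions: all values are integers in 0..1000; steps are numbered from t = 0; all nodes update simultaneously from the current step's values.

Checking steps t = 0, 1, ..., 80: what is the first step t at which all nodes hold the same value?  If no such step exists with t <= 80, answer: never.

Answer: 4
Key observation: Synchronization is absorbing here: once all nodes are equal they stay equal, and step 4 is the first all-equal step.

Derivation:
t=0: [209, 81, 686, 545, 138]  (not all equal)
t=1: [505, 553, 478, 461, 529]  (not all equal)
t=2: [764, 766, 764, 765, 765]  (not all equal)
t=3: [552, 553, 552, 553, 553]  (not all equal)
t=4: [760, 760, 760, 760, 760]  (all equal)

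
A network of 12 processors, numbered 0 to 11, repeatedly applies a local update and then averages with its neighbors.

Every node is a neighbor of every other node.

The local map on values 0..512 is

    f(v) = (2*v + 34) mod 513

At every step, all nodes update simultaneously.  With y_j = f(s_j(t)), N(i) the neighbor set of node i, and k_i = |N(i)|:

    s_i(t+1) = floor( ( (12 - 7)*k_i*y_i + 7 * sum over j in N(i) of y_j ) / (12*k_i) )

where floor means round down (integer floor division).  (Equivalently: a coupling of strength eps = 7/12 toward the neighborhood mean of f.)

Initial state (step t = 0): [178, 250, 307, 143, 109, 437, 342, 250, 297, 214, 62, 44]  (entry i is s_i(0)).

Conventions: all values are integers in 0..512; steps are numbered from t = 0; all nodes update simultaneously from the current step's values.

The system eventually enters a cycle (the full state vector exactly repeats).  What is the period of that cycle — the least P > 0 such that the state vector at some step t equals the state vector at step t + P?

Answer: 18
Key observation: The state at step 26, [506, 506, 506, 506, 506, 506, 506, 506, 506, 506, 506, 506], reappears at step 44 — and no state repeats earlier — so the cycle the system enters has period 18.

Derivation:
t=0: [178, 250, 307, 143, 109, 437, 342, 250, 297, 214, 62, 44]
t=1: [279, 145, 186, 254, 229, 281, 212, 145, 179, 305, 195, 182]
t=2: [216, 305, 335, 198, 366, 217, 354, 305, 330, 235, 341, 332]
t=3: [348, 226, 248, 335, 270, 349, 262, 226, 244, 362, 252, 246]
t=4: [185, 283, 112, 176, 128, 186, 123, 283, 110, 195, 115, 111]
t=5: [327, 211, 273, 320, 285, 327, 281, 211, 272, 334, 276, 273]
t=6: [172, 274, 133, 167, 142, 172, 139, 274, 132, 177, 135, 133]
t=7: [322, 209, 293, 318, 300, 322, 298, 209, 293, 325, 295, 293]
t=8: [178, 282, 157, 175, 162, 178, 160, 282, 157, 180, 158, 157]
t=9: [345, 234, 329, 342, 333, 345, 332, 234, 329, 346, 330, 329]
t=10: [232, 338, 220, 230, 223, 232, 222, 338, 220, 233, 221, 220]
t=11: [458, 349, 450, 457, 452, 458, 451, 349, 450, 459, 450, 450]
t=12: [409, 329, 403, 408, 404, 409, 404, 329, 403, 409, 403, 403]
t=13: [318, 260, 313, 317, 314, 318, 314, 260, 313, 318, 313, 313]
t=14: [141, 99, 137, 140, 138, 141, 138, 99, 137, 141, 137, 137]
t=15: [304, 274, 301, 303, 302, 304, 302, 274, 301, 304, 301, 301]
t=16: [120, 99, 118, 120, 119, 120, 119, 99, 118, 120, 118, 118]
t=17: [268, 253, 267, 268, 267, 268, 267, 253, 267, 268, 267, 267]
t=18: [53, 42, 52, 53, 52, 53, 52, 42, 52, 53, 52, 52]
t=19: [137, 129, 136, 137, 136, 137, 136, 129, 136, 137, 136, 136]
t=20: [305, 299, 304, 305, 304, 305, 304, 299, 304, 305, 304, 304]
t=21: [129, 124, 128, 129, 128, 129, 128, 124, 128, 129, 128, 128]
t=22: [290, 286, 289, 290, 289, 290, 289, 286, 289, 290, 289, 289]
t=23: [99, 96, 98, 99, 98, 99, 98, 96, 98, 99, 98, 98]
t=24: [230, 228, 230, 230, 230, 230, 230, 228, 230, 230, 230, 230]
t=25: [493, 492, 493, 493, 493, 493, 493, 492, 493, 493, 493, 493]
t=26: [506, 506, 506, 506, 506, 506, 506, 506, 506, 506, 506, 506]
t=27: [20, 20, 20, 20, 20, 20, 20, 20, 20, 20, 20, 20]
t=28: [74, 74, 74, 74, 74, 74, 74, 74, 74, 74, 74, 74]
t=29: [182, 182, 182, 182, 182, 182, 182, 182, 182, 182, 182, 182]
t=30: [398, 398, 398, 398, 398, 398, 398, 398, 398, 398, 398, 398]
t=31: [317, 317, 317, 317, 317, 317, 317, 317, 317, 317, 317, 317]
t=32: [155, 155, 155, 155, 155, 155, 155, 155, 155, 155, 155, 155]
t=33: [344, 344, 344, 344, 344, 344, 344, 344, 344, 344, 344, 344]
t=34: [209, 209, 209, 209, 209, 209, 209, 209, 209, 209, 209, 209]
t=35: [452, 452, 452, 452, 452, 452, 452, 452, 452, 452, 452, 452]
t=36: [425, 425, 425, 425, 425, 425, 425, 425, 425, 425, 425, 425]
t=37: [371, 371, 371, 371, 371, 371, 371, 371, 371, 371, 371, 371]
t=38: [263, 263, 263, 263, 263, 263, 263, 263, 263, 263, 263, 263]
t=39: [47, 47, 47, 47, 47, 47, 47, 47, 47, 47, 47, 47]
t=40: [128, 128, 128, 128, 128, 128, 128, 128, 128, 128, 128, 128]
t=41: [290, 290, 290, 290, 290, 290, 290, 290, 290, 290, 290, 290]
t=42: [101, 101, 101, 101, 101, 101, 101, 101, 101, 101, 101, 101]
t=43: [236, 236, 236, 236, 236, 236, 236, 236, 236, 236, 236, 236]
t=44: [506, 506, 506, 506, 506, 506, 506, 506, 506, 506, 506, 506]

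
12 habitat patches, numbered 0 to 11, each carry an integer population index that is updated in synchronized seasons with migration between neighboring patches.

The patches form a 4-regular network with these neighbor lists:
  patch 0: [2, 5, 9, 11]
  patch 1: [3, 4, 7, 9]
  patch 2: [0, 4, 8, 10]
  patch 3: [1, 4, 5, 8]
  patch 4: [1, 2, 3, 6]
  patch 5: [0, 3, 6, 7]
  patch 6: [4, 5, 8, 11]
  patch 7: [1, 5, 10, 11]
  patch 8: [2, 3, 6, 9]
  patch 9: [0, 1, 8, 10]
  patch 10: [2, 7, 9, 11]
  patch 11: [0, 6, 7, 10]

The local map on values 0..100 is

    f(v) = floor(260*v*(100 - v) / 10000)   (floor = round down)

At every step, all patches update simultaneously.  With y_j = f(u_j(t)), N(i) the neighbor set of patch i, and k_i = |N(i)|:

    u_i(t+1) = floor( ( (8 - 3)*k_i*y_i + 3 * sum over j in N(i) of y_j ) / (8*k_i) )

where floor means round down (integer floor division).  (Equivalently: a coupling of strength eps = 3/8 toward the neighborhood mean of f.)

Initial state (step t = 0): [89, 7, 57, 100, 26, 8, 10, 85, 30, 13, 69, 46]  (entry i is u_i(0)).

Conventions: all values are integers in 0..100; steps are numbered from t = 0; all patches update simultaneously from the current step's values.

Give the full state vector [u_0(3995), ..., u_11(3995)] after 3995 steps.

Answer: [61, 61, 61, 61, 61, 61, 61, 61, 61, 61, 61, 61]
Key observation: The state at step 6, [61, 61, 61, 61, 61, 61, 61, 61, 61, 61, 61, 61], reappears at step 7: the system is in a cycle of period 1 from step 6 on.  Therefore the state at step 3995 equals the state at step 6 + ((3995 - 6) mod 1) = 6, which is [61, 61, 61, 61, 61, 61, 61, 61, 61, 61, 61, 61].

Derivation:
t=0: [89, 7, 57, 100, 26, 8, 10, 85, 30, 13, 69, 46]
t=1: [32, 20, 56, 13, 40, 19, 31, 35, 44, 32, 52, 52]
t=2: [56, 44, 63, 37, 56, 43, 55, 56, 59, 56, 62, 61]
t=3: [63, 63, 61, 61, 63, 63, 63, 63, 62, 63, 61, 61]
t=4: [60, 60, 60, 60, 60, 60, 60, 60, 60, 60, 60, 60]
t=5: [62, 62, 62, 62, 62, 62, 62, 62, 62, 62, 62, 62]
t=6: [61, 61, 61, 61, 61, 61, 61, 61, 61, 61, 61, 61]
t=7: [61, 61, 61, 61, 61, 61, 61, 61, 61, 61, 61, 61]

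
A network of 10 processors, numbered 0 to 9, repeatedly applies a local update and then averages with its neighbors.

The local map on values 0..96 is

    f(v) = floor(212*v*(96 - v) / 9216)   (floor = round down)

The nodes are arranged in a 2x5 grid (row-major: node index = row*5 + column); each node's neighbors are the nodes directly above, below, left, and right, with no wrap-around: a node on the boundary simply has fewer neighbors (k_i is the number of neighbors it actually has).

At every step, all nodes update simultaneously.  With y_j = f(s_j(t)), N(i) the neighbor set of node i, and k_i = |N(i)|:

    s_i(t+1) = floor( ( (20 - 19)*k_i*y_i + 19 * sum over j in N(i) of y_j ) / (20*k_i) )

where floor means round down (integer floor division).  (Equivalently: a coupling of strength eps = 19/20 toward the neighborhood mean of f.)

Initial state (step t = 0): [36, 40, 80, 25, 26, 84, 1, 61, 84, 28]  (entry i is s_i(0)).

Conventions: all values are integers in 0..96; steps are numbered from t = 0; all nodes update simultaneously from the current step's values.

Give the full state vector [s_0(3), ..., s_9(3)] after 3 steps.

Answer: [51, 50, 51, 51, 52, 50, 51, 51, 52, 52]

Derivation:
t=0: [36, 40, 80, 25, 26, 84, 1, 61, 84, 28]
t=1: [37, 27, 45, 31, 41, 25, 39, 19, 42, 32]
t=2: [41, 50, 40, 51, 46, 49, 38, 50, 42, 51]
t=3: [51, 50, 51, 51, 52, 50, 51, 51, 52, 52]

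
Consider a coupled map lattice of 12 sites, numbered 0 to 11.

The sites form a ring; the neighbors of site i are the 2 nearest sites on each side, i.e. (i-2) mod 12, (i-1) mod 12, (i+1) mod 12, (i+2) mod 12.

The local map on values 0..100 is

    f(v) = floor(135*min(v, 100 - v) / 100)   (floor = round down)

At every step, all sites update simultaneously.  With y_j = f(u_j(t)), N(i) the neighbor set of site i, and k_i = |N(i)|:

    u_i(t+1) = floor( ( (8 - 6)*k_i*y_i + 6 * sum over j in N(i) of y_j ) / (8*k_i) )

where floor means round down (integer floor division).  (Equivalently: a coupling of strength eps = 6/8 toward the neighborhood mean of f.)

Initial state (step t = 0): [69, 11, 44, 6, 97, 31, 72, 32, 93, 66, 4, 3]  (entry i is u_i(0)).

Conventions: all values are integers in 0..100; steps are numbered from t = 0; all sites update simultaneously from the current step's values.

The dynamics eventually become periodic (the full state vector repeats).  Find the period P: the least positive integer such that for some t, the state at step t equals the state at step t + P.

Answer: 2
Key observation: The state at step 11, [48, 48, 48, 48, 48, 48, 48, 48, 48, 48, 48, 48], reappears at step 13 — and no state repeats earlier — so the cycle the system enters has period 2.

Derivation:
t=0: [69, 11, 44, 6, 97, 31, 72, 32, 93, 66, 4, 3]
t=1: [25, 24, 27, 24, 28, 27, 27, 35, 26, 22, 19, 20]
t=2: [30, 32, 34, 34, 35, 37, 38, 37, 34, 32, 29, 29]
t=3: [41, 42, 44, 45, 47, 48, 48, 47, 45, 43, 41, 40]
t=4: [55, 56, 58, 60, 62, 62, 62, 61, 60, 58, 56, 55]
t=5: [58, 57, 56, 54, 52, 51, 51, 52, 54, 56, 57, 58]
t=6: [57, 58, 59, 61, 63, 64, 64, 63, 61, 59, 58, 57]
t=7: [56, 55, 54, 52, 50, 49, 49, 50, 52, 54, 55, 56]
t=8: [59, 60, 62, 63, 65, 66, 66, 65, 63, 62, 60, 59]
t=9: [53, 52, 51, 49, 47, 46, 46, 47, 49, 51, 52, 53]
t=10: [63, 64, 64, 64, 63, 63, 63, 63, 64, 64, 64, 63]
t=11: [48, 48, 48, 48, 48, 48, 48, 48, 48, 48, 48, 48]
t=12: [64, 64, 64, 64, 64, 64, 64, 64, 64, 64, 64, 64]
t=13: [48, 48, 48, 48, 48, 48, 48, 48, 48, 48, 48, 48]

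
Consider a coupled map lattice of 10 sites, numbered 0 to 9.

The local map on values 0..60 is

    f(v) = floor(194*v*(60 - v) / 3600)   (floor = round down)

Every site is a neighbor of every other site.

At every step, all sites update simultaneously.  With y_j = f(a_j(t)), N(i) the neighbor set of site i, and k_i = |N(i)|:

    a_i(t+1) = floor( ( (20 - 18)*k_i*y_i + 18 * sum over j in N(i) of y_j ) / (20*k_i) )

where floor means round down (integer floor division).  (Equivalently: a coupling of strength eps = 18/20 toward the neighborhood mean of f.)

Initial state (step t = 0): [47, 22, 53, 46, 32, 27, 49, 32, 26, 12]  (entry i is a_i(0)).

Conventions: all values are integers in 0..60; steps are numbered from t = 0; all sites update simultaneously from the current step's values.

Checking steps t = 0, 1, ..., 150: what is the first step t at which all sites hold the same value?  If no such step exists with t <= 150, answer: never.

Simulating step by step:
t=0: [47, 22, 53, 46, 32, 27, 49, 32, 26, 12]  (not all equal)
t=1: [38, 38, 38, 38, 38, 38, 38, 38, 38, 38]  (all equal)

Answer: 1
Key observation: Synchronization is absorbing here: once all sites are equal they stay equal, and step 1 is the first all-equal step.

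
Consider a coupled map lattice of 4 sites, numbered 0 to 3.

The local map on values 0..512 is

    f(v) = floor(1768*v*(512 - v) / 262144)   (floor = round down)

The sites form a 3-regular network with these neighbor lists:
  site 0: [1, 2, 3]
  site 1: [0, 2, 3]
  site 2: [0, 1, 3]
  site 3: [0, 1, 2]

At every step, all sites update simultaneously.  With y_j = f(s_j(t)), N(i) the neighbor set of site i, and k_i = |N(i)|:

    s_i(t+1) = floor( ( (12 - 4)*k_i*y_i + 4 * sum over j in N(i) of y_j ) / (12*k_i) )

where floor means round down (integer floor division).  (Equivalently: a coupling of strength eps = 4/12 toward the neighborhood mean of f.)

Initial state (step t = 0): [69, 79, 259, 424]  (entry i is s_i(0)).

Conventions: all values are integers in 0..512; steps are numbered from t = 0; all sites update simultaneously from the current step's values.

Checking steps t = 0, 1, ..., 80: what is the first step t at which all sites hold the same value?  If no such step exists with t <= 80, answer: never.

Simulating step by step:
t=0: [69, 79, 259, 424]  (not all equal)
t=1: [239, 253, 370, 264]  (not all equal)
t=2: [430, 431, 382, 431]  (not all equal)
t=3: [247, 246, 301, 246]  (not all equal)
t=4: [439, 439, 432, 439]  (not all equal)
t=5: [217, 217, 227, 217]  (not all equal)
t=6: [431, 431, 434, 431]  (not all equal)
t=7: [234, 234, 230, 234]  (not all equal)
t=8: [437, 437, 437, 437]  (all equal)

Answer: 8
Key observation: Synchronization is absorbing here: once all sites are equal they stay equal, and step 8 is the first all-equal step.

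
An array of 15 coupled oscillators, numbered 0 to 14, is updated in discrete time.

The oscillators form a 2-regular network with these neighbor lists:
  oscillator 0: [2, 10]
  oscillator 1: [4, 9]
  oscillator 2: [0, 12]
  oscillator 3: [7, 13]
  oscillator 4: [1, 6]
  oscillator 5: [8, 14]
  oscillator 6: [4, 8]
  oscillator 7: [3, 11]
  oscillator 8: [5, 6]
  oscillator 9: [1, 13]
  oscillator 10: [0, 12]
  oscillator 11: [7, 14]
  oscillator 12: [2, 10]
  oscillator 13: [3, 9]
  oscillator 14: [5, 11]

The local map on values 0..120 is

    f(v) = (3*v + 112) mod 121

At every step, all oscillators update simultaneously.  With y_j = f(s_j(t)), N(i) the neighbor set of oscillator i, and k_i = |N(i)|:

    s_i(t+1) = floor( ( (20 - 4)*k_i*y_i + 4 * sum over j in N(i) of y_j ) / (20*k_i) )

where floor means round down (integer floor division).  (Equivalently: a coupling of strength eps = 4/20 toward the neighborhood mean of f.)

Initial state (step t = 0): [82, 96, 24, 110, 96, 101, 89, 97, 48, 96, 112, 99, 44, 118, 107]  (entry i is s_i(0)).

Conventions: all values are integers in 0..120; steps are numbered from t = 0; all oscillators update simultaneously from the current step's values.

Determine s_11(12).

Simulating step by step:
t=0: [82, 96, 24, 110, 96, 101, 89, 97, 48, 96, 112, 99, 44, 118, 107]
t=1: [107, 37, 62, 77, 34, 50, 17, 44, 18, 43, 79, 47, 16, 94, 65]
t=2: [72, 102, 55, 84, 88, 27, 47, 12, 42, 109, 96, 15, 47, 46, 55]
t=3: [76, 52, 37, 4, 17, 72, 21, 25, 101, 67, 39, 35, 16, 14, 38]
t=4: [99, 32, 95, 12, 41, 84, 52, 62, 55, 62, 100, 93, 52, 33, 102]
t=5: [45, 86, 34, 36, 102, 9, 35, 50, 30, 62, 46, 33, 29, 80, 46]
t=6: [14, 16, 82, 92, 54, 23, 90, 34, 76, 56, 14, 74, 72, 103, 17]
t=7: [41, 38, 104, 35, 31, 62, 28, 86, 86, 40, 38, 87, 83, 52, 48]
t=8: [107, 103, 72, 80, 85, 46, 69, 16, 18, 101, 107, 10, 111, 41, 17]
t=9: [71, 52, 84, 103, 16, 15, 66, 44, 44, 58, 71, 24, 81, 107, 36]
t=10: [74, 29, 20, 53, 40, 38, 58, 13, 12, 44, 86, 60, 98, 66, 89]
t=11: [79, 73, 54, 33, 101, 88, 49, 31, 36, 16, 19, 44, 40, 57, 28]
t=12: [93, 80, 47, 84, 52, 27, 28, 76, 82, 44, 60, 17, 96, 45, 61]

Answer: s_11(12) = 17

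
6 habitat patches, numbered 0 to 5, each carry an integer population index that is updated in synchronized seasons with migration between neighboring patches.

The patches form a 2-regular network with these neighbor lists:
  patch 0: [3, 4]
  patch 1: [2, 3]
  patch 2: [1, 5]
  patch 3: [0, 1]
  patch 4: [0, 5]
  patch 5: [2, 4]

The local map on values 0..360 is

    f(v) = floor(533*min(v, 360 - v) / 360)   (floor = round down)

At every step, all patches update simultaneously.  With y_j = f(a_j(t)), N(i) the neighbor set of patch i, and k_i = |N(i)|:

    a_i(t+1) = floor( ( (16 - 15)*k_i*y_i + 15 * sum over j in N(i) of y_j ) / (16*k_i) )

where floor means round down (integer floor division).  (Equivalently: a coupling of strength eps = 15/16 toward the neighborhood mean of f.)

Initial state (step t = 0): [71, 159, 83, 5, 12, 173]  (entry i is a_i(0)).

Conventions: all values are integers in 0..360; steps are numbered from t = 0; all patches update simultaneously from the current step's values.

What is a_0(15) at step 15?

Answer: a_0(15) = 232

Derivation:
t=0: [71, 159, 83, 5, 12, 173]
t=1: [17, 75, 237, 159, 170, 81]
t=2: [229, 202, 119, 78, 83, 210]
t=3: [123, 150, 224, 206, 202, 153]
t=4: [227, 214, 222, 203, 205, 217]
t=5: [228, 217, 212, 207, 205, 216]
t=6: [225, 221, 212, 204, 205, 223]
t=7: [227, 223, 204, 203, 202, 222]
t=8: [230, 229, 204, 201, 202, 229]
t=9: [231, 230, 195, 195, 195, 229]
t=10: [240, 240, 195, 194, 194, 240]
t=11: [240, 240, 181, 181, 181, 240]
t=12: [259, 259, 182, 182, 182, 259]
t=13: [255, 255, 156, 156, 156, 255]
t=14: [225, 225, 159, 159, 159, 225]
t=15: [232, 232, 201, 201, 201, 232]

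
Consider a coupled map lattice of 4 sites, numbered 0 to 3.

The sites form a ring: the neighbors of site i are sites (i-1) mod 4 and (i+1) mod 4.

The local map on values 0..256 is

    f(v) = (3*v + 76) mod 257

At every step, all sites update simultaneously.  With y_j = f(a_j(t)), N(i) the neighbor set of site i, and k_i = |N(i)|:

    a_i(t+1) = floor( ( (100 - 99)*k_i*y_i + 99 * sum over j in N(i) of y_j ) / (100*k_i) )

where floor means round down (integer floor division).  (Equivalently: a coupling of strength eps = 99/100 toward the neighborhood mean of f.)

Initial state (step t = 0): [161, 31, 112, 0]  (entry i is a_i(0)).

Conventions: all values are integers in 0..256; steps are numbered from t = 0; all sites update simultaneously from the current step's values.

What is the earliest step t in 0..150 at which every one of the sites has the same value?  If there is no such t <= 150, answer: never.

Simulating step by step:
t=0: [161, 31, 112, 0]  (not all equal)
t=1: [121, 100, 122, 99]  (not all equal)
t=2: [118, 182, 118, 182]  (not all equal)
t=3: [108, 172, 108, 172]  (not all equal)
t=4: [78, 142, 78, 142]  (not all equal)
t=5: [243, 54, 243, 54]  (not all equal)
t=6: [235, 36, 235, 36]  (not all equal)
t=7: [182, 11, 182, 11]  (not all equal)
t=8: [108, 108, 108, 108]  (all equal)

Answer: 8
Key observation: Synchronization is absorbing here: once all sites are equal they stay equal, and step 8 is the first all-equal step.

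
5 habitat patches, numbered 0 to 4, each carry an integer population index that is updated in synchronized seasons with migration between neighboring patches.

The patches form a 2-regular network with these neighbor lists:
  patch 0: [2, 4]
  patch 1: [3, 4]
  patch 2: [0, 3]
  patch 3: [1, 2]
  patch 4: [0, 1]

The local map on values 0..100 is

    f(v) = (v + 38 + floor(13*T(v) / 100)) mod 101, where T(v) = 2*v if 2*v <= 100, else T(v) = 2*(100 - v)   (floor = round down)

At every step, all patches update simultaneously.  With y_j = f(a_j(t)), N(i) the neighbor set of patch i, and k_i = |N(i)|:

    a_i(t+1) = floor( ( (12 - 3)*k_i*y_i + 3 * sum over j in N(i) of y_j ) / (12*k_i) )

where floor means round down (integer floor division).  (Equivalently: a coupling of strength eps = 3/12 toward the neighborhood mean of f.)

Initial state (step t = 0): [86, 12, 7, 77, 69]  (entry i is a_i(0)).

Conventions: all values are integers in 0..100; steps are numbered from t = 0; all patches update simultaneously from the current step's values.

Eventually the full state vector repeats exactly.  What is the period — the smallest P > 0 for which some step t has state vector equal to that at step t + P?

Answer: 23
Key observation: The state at step 31, [28, 28, 28, 28, 28], reappears at step 54 — and no state repeats earlier — so the cycle the system enters has period 23.

Derivation:
t=0: [86, 12, 7, 77, 69]
t=1: [27, 43, 40, 26, 20]
t=2: [72, 85, 83, 75, 67]
t=3: [16, 22, 22, 19, 14]
t=4: [58, 63, 63, 62, 56]
t=5: [5, 8, 8, 8, 4]
t=6: [44, 47, 47, 48, 43]
t=7: [93, 96, 96, 97, 92]
t=8: [31, 33, 33, 34, 31]
t=9: [77, 78, 78, 79, 77]
t=10: [19, 20, 20, 20, 19]
t=11: [61, 62, 62, 63, 61]
t=12: [8, 8, 8, 8, 8]
t=13: [48, 48, 48, 48, 48]
t=14: [98, 98, 98, 98, 98]
t=15: [35, 35, 35, 35, 35]
t=16: [82, 82, 82, 82, 82]
t=17: [23, 23, 23, 23, 23]
t=18: [66, 66, 66, 66, 66]
t=19: [11, 11, 11, 11, 11]
t=20: [51, 51, 51, 51, 51]
t=21: [0, 0, 0, 0, 0]
t=22: [38, 38, 38, 38, 38]
t=23: [85, 85, 85, 85, 85]
t=24: [25, 25, 25, 25, 25]
t=25: [69, 69, 69, 69, 69]
t=26: [14, 14, 14, 14, 14]
t=27: [55, 55, 55, 55, 55]
t=28: [3, 3, 3, 3, 3]
t=29: [41, 41, 41, 41, 41]
t=30: [89, 89, 89, 89, 89]
t=31: [28, 28, 28, 28, 28]
t=32: [73, 73, 73, 73, 73]
t=33: [17, 17, 17, 17, 17]
t=34: [59, 59, 59, 59, 59]
t=35: [6, 6, 6, 6, 6]
t=36: [45, 45, 45, 45, 45]
t=37: [94, 94, 94, 94, 94]
t=38: [32, 32, 32, 32, 32]
t=39: [78, 78, 78, 78, 78]
t=40: [20, 20, 20, 20, 20]
t=41: [63, 63, 63, 63, 63]
t=42: [9, 9, 9, 9, 9]
t=43: [49, 49, 49, 49, 49]
t=44: [99, 99, 99, 99, 99]
t=45: [36, 36, 36, 36, 36]
t=46: [83, 83, 83, 83, 83]
t=47: [24, 24, 24, 24, 24]
t=48: [68, 68, 68, 68, 68]
t=49: [13, 13, 13, 13, 13]
t=50: [54, 54, 54, 54, 54]
t=51: [2, 2, 2, 2, 2]
t=52: [40, 40, 40, 40, 40]
t=53: [88, 88, 88, 88, 88]
t=54: [28, 28, 28, 28, 28]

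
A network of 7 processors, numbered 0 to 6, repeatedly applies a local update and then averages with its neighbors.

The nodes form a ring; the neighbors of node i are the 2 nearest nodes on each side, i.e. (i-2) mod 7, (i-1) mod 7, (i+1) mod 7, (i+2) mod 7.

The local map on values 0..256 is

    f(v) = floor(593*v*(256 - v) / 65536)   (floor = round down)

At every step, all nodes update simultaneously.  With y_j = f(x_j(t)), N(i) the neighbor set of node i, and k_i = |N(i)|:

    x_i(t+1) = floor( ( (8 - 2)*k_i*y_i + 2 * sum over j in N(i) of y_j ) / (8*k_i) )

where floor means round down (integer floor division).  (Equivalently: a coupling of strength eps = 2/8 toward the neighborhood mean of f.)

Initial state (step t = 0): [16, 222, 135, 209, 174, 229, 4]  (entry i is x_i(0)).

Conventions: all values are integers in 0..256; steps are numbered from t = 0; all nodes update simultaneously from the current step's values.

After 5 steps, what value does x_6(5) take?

Answer: x_6(5) = 144

Derivation:
t=0: [16, 222, 135, 209, 174, 229, 4]
t=1: [42, 68, 130, 90, 115, 57, 24]
t=2: [86, 112, 140, 133, 136, 102, 65]
t=3: [133, 142, 145, 147, 144, 140, 119]
t=4: [147, 146, 145, 144, 145, 146, 146]
t=5: [144, 144, 144, 145, 145, 144, 144]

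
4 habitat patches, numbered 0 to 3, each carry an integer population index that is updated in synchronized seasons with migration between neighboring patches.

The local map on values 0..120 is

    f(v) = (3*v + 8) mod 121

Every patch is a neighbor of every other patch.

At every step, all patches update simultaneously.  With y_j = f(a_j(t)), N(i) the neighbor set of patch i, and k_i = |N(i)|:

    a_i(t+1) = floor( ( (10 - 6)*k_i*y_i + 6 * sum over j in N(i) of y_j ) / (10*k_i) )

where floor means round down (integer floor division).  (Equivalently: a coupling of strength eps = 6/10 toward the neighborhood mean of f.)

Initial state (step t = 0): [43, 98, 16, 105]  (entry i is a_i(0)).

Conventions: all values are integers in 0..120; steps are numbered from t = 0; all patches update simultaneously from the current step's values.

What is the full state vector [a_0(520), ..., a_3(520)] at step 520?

Answer: [75, 76, 76, 76]
Key observation: The state at step 5, [75, 76, 76, 76], reappears at step 10: the system is in a cycle of period 5 from step 5 on.  Therefore the state at step 520 equals the state at step 5 + ((520 - 5) mod 5) = 5, which is [75, 76, 76, 76].

Derivation:
t=0: [43, 98, 16, 105]
t=1: [45, 54, 53, 58]
t=2: [40, 45, 44, 47]
t=3: [16, 19, 19, 20]
t=4: [62, 63, 63, 64]
t=5: [75, 76, 76, 76]
t=6: [113, 114, 114, 114]
t=7: [106, 107, 107, 107]
t=8: [85, 86, 86, 86]
t=9: [22, 23, 23, 23]
t=10: [75, 76, 76, 76]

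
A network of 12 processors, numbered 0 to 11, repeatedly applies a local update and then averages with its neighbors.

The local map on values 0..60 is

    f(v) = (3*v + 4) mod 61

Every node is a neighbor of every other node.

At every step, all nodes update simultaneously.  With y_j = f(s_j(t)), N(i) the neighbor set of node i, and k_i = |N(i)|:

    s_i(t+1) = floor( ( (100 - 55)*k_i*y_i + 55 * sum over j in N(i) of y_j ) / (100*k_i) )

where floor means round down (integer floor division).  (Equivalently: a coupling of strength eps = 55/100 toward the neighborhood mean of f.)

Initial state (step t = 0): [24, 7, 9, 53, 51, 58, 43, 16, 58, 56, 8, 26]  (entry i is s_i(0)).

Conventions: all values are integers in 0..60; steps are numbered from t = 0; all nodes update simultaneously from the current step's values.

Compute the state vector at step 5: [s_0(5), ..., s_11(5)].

Answer: [26, 34, 39, 43, 43, 42, 23, 44, 42, 44, 35, 32]

Derivation:
t=0: [24, 7, 9, 53, 51, 58, 43, 16, 58, 56, 8, 26]
t=1: [27, 31, 33, 37, 35, 43, 25, 41, 43, 41, 32, 29]
t=2: [25, 30, 32, 37, 35, 20, 23, 18, 20, 18, 31, 28]
t=3: [26, 32, 35, 41, 38, 20, 24, 42, 20, 42, 33, 30]
t=4: [22, 29, 33, 16, 36, 15, 20, 17, 15, 17, 30, 27]
t=5: [26, 34, 39, 43, 43, 42, 23, 44, 42, 44, 35, 32]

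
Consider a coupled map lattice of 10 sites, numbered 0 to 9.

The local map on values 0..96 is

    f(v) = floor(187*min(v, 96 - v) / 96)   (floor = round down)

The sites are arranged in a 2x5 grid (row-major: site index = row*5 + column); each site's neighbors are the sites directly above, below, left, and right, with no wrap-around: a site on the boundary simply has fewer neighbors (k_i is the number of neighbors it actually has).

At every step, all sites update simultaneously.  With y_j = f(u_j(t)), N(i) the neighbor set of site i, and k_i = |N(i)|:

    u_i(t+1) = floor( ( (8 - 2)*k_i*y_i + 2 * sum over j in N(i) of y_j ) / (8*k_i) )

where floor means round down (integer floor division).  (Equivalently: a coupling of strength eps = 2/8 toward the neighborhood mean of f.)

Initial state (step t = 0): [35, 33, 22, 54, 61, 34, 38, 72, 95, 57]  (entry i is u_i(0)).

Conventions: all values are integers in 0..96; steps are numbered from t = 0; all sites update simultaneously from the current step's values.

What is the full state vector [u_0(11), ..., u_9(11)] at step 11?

Answer: [55, 80, 55, 56, 54, 33, 52, 70, 80, 68]

Derivation:
t=0: [35, 33, 22, 54, 61, 34, 38, 72, 95, 57]
t=1: [67, 63, 47, 70, 70, 67, 70, 44, 17, 64]
t=2: [57, 64, 84, 52, 51, 55, 54, 78, 41, 56]
t=3: [73, 61, 32, 79, 85, 78, 75, 41, 75, 78]
t=4: [45, 63, 61, 35, 24, 36, 45, 71, 42, 33]
t=5: [82, 68, 66, 67, 51, 74, 80, 55, 75, 63]
t=6: [32, 50, 59, 57, 80, 38, 37, 70, 46, 63]
t=7: [66, 83, 71, 72, 40, 72, 71, 56, 82, 63]
t=8: [52, 31, 48, 47, 71, 47, 48, 68, 35, 61]
t=9: [82, 67, 86, 85, 55, 90, 86, 61, 68, 65]
t=10: [28, 47, 26, 28, 69, 14, 25, 58, 52, 61]
t=11: [55, 80, 55, 56, 54, 33, 52, 70, 80, 68]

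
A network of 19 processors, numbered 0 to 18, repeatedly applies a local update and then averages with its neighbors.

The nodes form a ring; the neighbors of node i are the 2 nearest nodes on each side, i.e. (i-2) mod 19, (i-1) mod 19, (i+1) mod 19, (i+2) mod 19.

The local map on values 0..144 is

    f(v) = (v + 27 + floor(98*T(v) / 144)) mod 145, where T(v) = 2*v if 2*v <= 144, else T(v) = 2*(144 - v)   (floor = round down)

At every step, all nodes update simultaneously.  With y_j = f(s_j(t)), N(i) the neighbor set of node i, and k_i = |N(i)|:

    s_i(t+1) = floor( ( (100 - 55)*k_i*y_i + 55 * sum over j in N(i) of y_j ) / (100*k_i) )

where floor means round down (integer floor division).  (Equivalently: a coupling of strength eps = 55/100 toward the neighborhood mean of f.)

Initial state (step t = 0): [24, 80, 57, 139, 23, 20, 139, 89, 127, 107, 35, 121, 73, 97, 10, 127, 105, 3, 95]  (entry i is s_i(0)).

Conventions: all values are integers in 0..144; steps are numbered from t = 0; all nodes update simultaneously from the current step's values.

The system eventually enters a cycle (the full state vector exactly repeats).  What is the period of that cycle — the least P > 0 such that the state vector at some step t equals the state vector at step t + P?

Answer: 4
Key observation: The state at step 9, [36, 36, 36, 36, 37, 37, 37, 37, 37, 36, 36, 36, 36, 36, 36, 36, 36, 36, 36], reappears at step 13 — and no state repeats earlier — so the cycle the system enters has period 4.

Derivation:
t=0: [24, 80, 57, 139, 23, 20, 139, 89, 127, 107, 35, 121, 73, 97, 10, 127, 105, 3, 95]
t=1: [56, 45, 40, 42, 56, 58, 44, 43, 44, 47, 70, 48, 55, 41, 45, 37, 39, 42, 47]
t=2: [77, 114, 93, 96, 60, 62, 98, 114, 119, 122, 78, 106, 65, 110, 110, 120, 123, 109, 115]
t=3: [43, 39, 40, 37, 31, 32, 35, 35, 37, 36, 41, 38, 38, 37, 36, 35, 34, 38, 37]
t=4: [122, 119, 117, 112, 106, 105, 107, 109, 113, 113, 118, 116, 116, 113, 111, 110, 110, 115, 115]
t=5: [34, 35, 35, 37, 38, 39, 38, 38, 37, 36, 35, 36, 36, 36, 37, 37, 37, 36, 35]
t=6: [108, 109, 110, 113, 115, 117, 116, 115, 113, 112, 110, 111, 111, 112, 113, 113, 113, 111, 109]
t=7: [38, 38, 37, 36, 36, 35, 36, 36, 36, 37, 37, 37, 37, 37, 37, 37, 37, 37, 37]
t=8: [115, 114, 114, 112, 111, 110, 111, 111, 112, 113, 113, 114, 114, 114, 114, 114, 114, 114, 114]
t=9: [36, 36, 36, 36, 37, 37, 37, 37, 37, 36, 36, 36, 36, 36, 36, 36, 36, 36, 36]
t=10: [112, 112, 112, 112, 113, 113, 114, 113, 113, 112, 112, 112, 112, 112, 112, 112, 112, 112, 112]
t=11: [37, 37, 37, 37, 36, 36, 36, 36, 36, 37, 37, 37, 37, 37, 37, 37, 37, 37, 37]
t=12: [114, 114, 113, 113, 112, 112, 112, 112, 112, 113, 113, 114, 114, 114, 114, 114, 114, 114, 114]
t=13: [36, 36, 36, 36, 37, 37, 37, 37, 37, 36, 36, 36, 36, 36, 36, 36, 36, 36, 36]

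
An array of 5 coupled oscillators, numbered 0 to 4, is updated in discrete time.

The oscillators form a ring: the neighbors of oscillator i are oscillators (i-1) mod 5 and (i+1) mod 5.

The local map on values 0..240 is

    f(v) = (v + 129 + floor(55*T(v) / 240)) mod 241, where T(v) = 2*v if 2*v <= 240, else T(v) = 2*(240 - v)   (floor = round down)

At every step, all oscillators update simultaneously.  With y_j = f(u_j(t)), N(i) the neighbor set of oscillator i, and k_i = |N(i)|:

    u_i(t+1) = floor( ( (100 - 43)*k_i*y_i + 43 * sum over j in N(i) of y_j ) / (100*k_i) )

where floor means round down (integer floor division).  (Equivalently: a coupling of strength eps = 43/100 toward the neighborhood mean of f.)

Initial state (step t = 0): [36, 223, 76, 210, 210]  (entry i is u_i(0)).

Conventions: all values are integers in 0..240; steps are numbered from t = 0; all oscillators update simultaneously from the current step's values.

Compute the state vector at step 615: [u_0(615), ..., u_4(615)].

Simulating step by step:
t=0: [36, 223, 76, 210, 210]
t=1: [152, 157, 185, 138, 126]
t=2: [77, 85, 89, 76, 70]
t=3: [52, 9, 63, 189, 183]
t=4: [167, 172, 177, 125, 120]
t=5: [83, 90, 86, 70, 68]
t=6: [58, 15, 61, 183, 181]
t=7: [174, 177, 176, 122, 121]
t=8: [85, 92, 86, 70, 69]
t=9: [60, 17, 61, 183, 182]
t=10: [176, 180, 177, 122, 122]
t=11: [87, 94, 87, 70, 70]
t=12: [63, 20, 63, 184, 184]
t=13: [180, 184, 180, 123, 123]
t=14: [88, 96, 88, 70, 70]
t=15: [64, 22, 64, 184, 184]
t=16: [182, 187, 182, 123, 123]
t=17: [89, 97, 89, 70, 70]
t=18: [65, 23, 65, 184, 184]
t=19: [182, 188, 182, 124, 124]
t=20: [89, 97, 89, 71, 71]
t=21: [65, 23, 65, 185, 185]
t=22: [183, 188, 183, 124, 124]
t=23: [90, 98, 90, 71, 71]
t=24: [67, 25, 67, 186, 186]
t=25: [185, 191, 185, 125, 125]
t=26: [91, 99, 91, 72, 72]
t=27: [68, 26, 68, 187, 187]
t=28: [186, 192, 186, 126, 126]
t=29: [91, 100, 91, 72, 72]
t=30: [68, 27, 68, 187, 187]
t=31: [187, 193, 187, 126, 126]
t=32: [92, 100, 92, 73, 73]
t=33: [70, 28, 70, 189, 189]
t=34: [189, 195, 189, 128, 128]
t=35: [93, 101, 93, 74, 74]
t=36: [71, 29, 71, 190, 190]
t=37: [190, 197, 190, 128, 128]
t=38: [93, 102, 93, 74, 74]
t=39: [71, 30, 71, 190, 190]
t=40: [190, 197, 190, 128, 128]

Answer: [71, 30, 71, 190, 190]
Key observation: The state at step 37, [190, 197, 190, 128, 128], reappears at step 40: the system is in a cycle of period 3 from step 37 on.  Therefore the state at step 615 equals the state at step 37 + ((615 - 37) mod 3) = 39, which is [71, 30, 71, 190, 190].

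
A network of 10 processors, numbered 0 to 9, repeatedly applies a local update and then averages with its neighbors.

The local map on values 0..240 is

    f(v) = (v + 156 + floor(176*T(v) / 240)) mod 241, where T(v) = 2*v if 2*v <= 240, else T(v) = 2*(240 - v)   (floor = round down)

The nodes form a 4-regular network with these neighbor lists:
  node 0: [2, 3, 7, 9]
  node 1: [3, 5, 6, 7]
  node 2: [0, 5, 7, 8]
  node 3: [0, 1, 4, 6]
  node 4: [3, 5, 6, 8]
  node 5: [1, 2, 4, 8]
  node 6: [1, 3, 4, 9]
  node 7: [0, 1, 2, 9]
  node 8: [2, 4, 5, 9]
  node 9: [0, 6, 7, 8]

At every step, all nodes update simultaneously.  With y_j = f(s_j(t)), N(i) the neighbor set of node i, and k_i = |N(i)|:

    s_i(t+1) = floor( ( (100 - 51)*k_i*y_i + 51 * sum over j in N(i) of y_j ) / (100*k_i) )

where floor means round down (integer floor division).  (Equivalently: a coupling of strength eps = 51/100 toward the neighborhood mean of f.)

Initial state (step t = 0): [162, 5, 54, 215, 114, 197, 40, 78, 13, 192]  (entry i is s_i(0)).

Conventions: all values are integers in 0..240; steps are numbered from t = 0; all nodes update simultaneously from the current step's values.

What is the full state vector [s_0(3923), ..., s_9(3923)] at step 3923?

Simulating step by step:
t=0: [162, 5, 54, 215, 114, 197, 40, 78, 13, 192]
t=1: [157, 141, 107, 153, 165, 162, 96, 126, 168, 150]
t=2: [193, 193, 186, 189, 185, 190, 173, 199, 188, 190]
t=3: [176, 177, 178, 178, 180, 178, 181, 175, 179, 178]
t=4: [183, 183, 183, 183, 182, 183, 182, 184, 183, 183]
t=5: [181, 181, 181, 181, 181, 181, 181, 181, 181, 181]
t=6: [182, 182, 182, 182, 182, 182, 182, 182, 182, 182]
t=7: [182, 182, 182, 182, 182, 182, 182, 182, 182, 182]

Answer: [182, 182, 182, 182, 182, 182, 182, 182, 182, 182]
Key observation: The state at step 6, [182, 182, 182, 182, 182, 182, 182, 182, 182, 182], reappears at step 7: the system is in a cycle of period 1 from step 6 on.  Therefore the state at step 3923 equals the state at step 6 + ((3923 - 6) mod 1) = 6, which is [182, 182, 182, 182, 182, 182, 182, 182, 182, 182].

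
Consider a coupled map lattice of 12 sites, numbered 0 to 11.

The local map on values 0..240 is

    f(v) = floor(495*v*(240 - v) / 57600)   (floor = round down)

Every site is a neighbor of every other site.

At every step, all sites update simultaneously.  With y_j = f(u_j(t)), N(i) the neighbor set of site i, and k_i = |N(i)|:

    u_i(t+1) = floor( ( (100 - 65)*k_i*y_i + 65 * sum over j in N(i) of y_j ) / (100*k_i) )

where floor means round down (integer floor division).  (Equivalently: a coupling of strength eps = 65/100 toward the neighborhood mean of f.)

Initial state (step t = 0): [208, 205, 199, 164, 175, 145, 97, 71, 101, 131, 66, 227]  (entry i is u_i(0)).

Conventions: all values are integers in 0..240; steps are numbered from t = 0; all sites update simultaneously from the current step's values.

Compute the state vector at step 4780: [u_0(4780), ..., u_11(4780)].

Answer: [123, 123, 123, 123, 123, 123, 123, 123, 123, 123, 123, 123]
Key observation: The state at step 3, [123, 123, 123, 123, 123, 123, 123, 123, 123, 123, 123, 123], reappears at step 4: the system is in a cycle of period 1 from step 3 on.  Therefore the state at step 4780 equals the state at step 3 + ((4780 - 3) mod 1) = 3, which is [123, 123, 123, 123, 123, 123, 123, 123, 123, 123, 123, 123].

Derivation:
t=0: [208, 205, 199, 164, 175, 145, 97, 71, 101, 131, 66, 227]
t=1: [81, 82, 85, 95, 93, 99, 99, 94, 99, 100, 93, 72]
t=2: [113, 114, 114, 116, 115, 116, 116, 115, 116, 116, 115, 111]
t=3: [123, 123, 123, 123, 123, 123, 123, 123, 123, 123, 123, 123]
t=4: [123, 123, 123, 123, 123, 123, 123, 123, 123, 123, 123, 123]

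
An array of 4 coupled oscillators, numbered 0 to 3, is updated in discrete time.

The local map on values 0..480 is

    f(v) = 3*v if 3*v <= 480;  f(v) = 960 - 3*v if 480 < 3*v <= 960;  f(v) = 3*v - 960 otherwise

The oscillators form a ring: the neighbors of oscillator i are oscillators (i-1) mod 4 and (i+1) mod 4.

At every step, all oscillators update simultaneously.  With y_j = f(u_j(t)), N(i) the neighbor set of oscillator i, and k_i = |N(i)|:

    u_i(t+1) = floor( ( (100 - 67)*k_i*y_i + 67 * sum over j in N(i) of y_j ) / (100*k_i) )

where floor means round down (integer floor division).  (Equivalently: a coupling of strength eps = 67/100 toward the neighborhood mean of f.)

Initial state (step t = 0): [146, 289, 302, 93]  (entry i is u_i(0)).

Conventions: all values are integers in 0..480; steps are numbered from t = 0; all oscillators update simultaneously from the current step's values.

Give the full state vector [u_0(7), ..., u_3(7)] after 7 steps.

Answer: [76, 124, 137, 81]

Derivation:
t=0: [146, 289, 302, 93]
t=1: [269, 195, 142, 256]
t=2: [240, 317, 330, 257]
t=3: [145, 93, 76, 152]
t=4: [389, 314, 321, 372]
t=5: [126, 76, 59, 121]
t=6: [322, 261, 256, 305]
t=7: [76, 124, 137, 81]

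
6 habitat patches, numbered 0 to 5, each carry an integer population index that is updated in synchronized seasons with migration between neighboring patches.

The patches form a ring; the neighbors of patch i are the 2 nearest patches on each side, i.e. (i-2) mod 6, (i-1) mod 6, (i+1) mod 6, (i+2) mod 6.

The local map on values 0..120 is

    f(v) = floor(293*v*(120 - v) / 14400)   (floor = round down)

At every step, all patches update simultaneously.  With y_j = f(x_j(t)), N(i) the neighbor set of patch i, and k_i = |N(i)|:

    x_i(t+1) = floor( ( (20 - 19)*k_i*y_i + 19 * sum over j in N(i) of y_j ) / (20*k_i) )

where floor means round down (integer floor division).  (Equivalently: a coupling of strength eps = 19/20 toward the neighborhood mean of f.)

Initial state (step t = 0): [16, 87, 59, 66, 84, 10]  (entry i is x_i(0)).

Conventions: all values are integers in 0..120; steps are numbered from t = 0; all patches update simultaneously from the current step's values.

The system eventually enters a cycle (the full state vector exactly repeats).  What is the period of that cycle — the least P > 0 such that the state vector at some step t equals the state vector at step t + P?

Answer: 2
Key observation: The state at step 2, [71, 71, 71, 71, 71, 71], reappears at step 4 — and no state repeats earlier — so the cycle the system enters has period 2.

Derivation:
t=0: [16, 87, 59, 66, 84, 10]
t=1: [52, 50, 56, 54, 50, 54]
t=2: [71, 71, 71, 71, 71, 71]
t=3: [70, 70, 70, 70, 70, 70]
t=4: [71, 71, 71, 71, 71, 71]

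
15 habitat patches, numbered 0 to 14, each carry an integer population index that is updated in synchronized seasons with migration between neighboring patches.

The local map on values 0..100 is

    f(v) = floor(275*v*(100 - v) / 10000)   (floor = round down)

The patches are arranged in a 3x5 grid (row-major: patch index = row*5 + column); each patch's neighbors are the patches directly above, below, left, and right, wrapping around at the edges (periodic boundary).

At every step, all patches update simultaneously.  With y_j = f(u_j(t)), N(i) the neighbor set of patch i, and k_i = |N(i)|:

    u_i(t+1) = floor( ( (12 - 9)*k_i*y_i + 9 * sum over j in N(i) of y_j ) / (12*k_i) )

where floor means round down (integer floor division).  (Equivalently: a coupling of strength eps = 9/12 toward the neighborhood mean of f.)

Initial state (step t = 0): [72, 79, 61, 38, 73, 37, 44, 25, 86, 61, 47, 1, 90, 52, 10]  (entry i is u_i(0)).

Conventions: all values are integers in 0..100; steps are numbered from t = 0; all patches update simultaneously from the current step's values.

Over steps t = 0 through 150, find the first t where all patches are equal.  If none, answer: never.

Simulating step by step:
t=0: [72, 79, 61, 38, 73, 37, 44, 25, 86, 61, 47, 1, 90, 52, 10]  (not all equal)
t=1: [57, 46, 50, 57, 52, 63, 47, 48, 54, 49, 44, 38, 40, 44, 53]  (not all equal)
t=2: [66, 67, 67, 67, 67, 66, 66, 67, 67, 67, 66, 66, 66, 67, 67]  (not all equal)
t=3: [60, 60, 60, 60, 60, 60, 60, 60, 60, 60, 60, 60, 60, 60, 60]  (all equal)

Answer: 3
Key observation: Synchronization is absorbing here: once all patches are equal they stay equal, and step 3 is the first all-equal step.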